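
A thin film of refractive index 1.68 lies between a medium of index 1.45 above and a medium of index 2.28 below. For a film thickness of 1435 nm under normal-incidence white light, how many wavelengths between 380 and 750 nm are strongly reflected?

6

Top surface (1.45 → 1.68): reflection off a higher-index medium gives a half-wave phase shift.
Bottom surface (1.68 → 2.28): reflection off a higher-index medium gives a half-wave phase shift.
Net: no relative phase inversion (both shifts match).
So the condition for constructive reflection is 2 n t = m λ.
λ = 2 n t / m = 4822 / m nm.
m=6: 804 nm (IR); m=7: 689 nm (visible); m=8: 603 nm (visible); m=9: 536 nm (visible); m=10: 482 nm (visible); m=11: 438 nm (visible); m=12: 402 nm (visible); m=13: 371 nm (UV).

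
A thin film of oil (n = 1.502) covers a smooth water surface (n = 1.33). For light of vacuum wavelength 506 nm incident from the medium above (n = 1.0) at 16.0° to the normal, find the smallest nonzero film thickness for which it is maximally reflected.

85.7 nm

Top surface (1.0 → 1.502): reflection off a higher-index medium gives a half-wave phase shift.
Bottom surface (1.502 → 1.33): reflection off a lower-index medium gives no phase shift.
Net: one phase inversion between the two reflected rays.
For strong reflection here: 2 n t cos θ_r = (m + ½) λ.
Snell's law: 1.0 sin 16.0° = 1.502 sin θ_r → sin θ_r = 0.184, cos θ_r = 0.983.
Minimum at m = 0: t = λ / (4 n cos θ_r) = 506 / (4 × 1.502 × 0.983) = 85.7 nm.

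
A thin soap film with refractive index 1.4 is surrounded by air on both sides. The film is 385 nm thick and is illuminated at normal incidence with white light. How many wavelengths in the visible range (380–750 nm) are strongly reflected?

2

Ray reflecting at the top interface goes from n = 1.0 toward n = 1.4: a half-wave phase shift.
Bottom surface (1.4 → 1.0): reflection off a lower-index medium gives no phase shift.
Exactly one π shift → a net half-wave offset.
So the condition for constructive reflection is 2 n t = (m + ½) λ.
λ = 2 n t / (m + ½) = 1078 / (m + ½) nm.
m=0: 2156 nm (IR); m=1: 719 nm (visible); m=2: 431 nm (visible); m=3: 308 nm (UV).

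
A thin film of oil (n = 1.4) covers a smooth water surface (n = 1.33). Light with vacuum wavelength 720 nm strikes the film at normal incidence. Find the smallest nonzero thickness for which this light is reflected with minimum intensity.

257 nm

At the upper boundary (n = 1.0 to n = 1.4) the reflected ray undergoes a half-wave phase shift.
At the lower boundary (n = 1.4 to n = 1.33) the reflected ray undergoes no phase shift.
Exactly one π shift → a net half-wave offset.
For dark reflection here: 2 n t = m λ.
The smallest nonzero thickness corresponds to m = 1: t = m λ / (2 n) = 1.00 × 720 / (2 × 1.4) = 257 nm.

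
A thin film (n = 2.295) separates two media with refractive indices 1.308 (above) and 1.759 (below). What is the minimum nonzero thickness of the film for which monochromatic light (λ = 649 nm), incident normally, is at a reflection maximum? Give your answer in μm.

0.0707 μm

At the upper boundary (n = 1.308 to n = 2.295) the reflected ray undergoes a half-wave phase shift.
At the lower boundary (n = 2.295 to n = 1.759) the reflected ray undergoes no phase shift.
Exactly one π shift → a net half-wave offset.
So the condition for constructive reflection is 2 n t = (m + ½) λ.
Minimum at m = 0: t = λ / (4 n) = 649 / (4 × 2.295) = 70.7 nm.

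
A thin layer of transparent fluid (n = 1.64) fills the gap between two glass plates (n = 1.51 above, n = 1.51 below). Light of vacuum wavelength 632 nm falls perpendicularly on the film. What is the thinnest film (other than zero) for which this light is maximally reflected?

96.3 nm

Ray reflecting at the top interface goes from n = 1.51 toward n = 1.64: a half-wave phase shift.
Bottom surface (1.64 → 1.51): reflection off a lower-index medium gives no phase shift.
Exactly one π shift → a net half-wave offset.
With one net inversion, constructive interference in reflection requires 2 n t = (m + ½) λ.
Minimum at m = 0: t = λ / (4 n) = 632 / (4 × 1.64) = 96.3 nm.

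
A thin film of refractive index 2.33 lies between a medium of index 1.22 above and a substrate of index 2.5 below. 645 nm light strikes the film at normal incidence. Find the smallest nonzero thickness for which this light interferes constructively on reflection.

At the upper boundary (n = 1.22 to n = 2.33) the reflected ray undergoes a half-wave phase shift.
Ray reflecting at the bottom interface goes from n = 2.33 toward n = 2.5: a half-wave phase shift.
The two reflections carry the same phase change, so no net offset.
So the condition for constructive reflection is 2 n t = m λ.
The smallest nonzero thickness corresponds to m = 1: t = m λ / (2 n) = 1.00 × 645 / (2 × 2.33) = 138 nm.

138 nm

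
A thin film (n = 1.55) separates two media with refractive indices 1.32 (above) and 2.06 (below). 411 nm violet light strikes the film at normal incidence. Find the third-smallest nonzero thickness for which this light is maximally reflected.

Ray reflecting at the top interface goes from n = 1.32 toward n = 1.55: a half-wave phase shift.
Ray reflecting at the bottom interface goes from n = 1.55 toward n = 2.06: a half-wave phase shift.
Zero or two π shifts → no net half-wave offset.
So the condition for constructive reflection is 2 n t = m λ.
The third-smallest nonzero thickness corresponds to m = 3: t = m λ / (2 n) = 3.00 × 411 / (2 × 1.55) = 398 nm.

398 nm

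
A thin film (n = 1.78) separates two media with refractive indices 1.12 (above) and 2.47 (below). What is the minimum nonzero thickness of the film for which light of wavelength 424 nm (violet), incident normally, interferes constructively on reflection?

119 nm

At the upper boundary (n = 1.12 to n = 1.78) the reflected ray undergoes a half-wave phase shift.
Bottom surface (1.78 → 2.47): reflection off a higher-index medium gives a half-wave phase shift.
Zero or two π shifts → no net half-wave offset.
For maximum reflection here: 2 n t = m λ.
Minimum nonzero at m = 1: t = λ / (2 n) = 424 / (2 × 1.78) = 119 nm.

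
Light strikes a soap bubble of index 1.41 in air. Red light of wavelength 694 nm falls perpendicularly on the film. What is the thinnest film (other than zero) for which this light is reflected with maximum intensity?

Ray reflecting at the top interface goes from n = 1.0 toward n = 1.41: a half-wave phase shift.
At the lower boundary (n = 1.41 to n = 1.0) the reflected ray undergoes no phase shift.
Exactly one π shift → a net half-wave offset.
So the condition for constructive reflection is 2 n t = (m + ½) λ.
Minimum at m = 0: t = λ / (4 n) = 694 / (4 × 1.41) = 123 nm.

123 nm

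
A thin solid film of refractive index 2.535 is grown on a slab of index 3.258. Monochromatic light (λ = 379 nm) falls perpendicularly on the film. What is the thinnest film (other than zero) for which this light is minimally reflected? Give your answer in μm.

Top surface (1.0 → 2.535): reflection off a higher-index medium gives a half-wave phase shift.
At the lower boundary (n = 2.535 to n = 3.258) the reflected ray undergoes a half-wave phase shift.
The two reflections carry the same phase change, so no net offset.
With no net inversion, destructive interference in reflection requires 2 n t = (m + ½) λ.
Minimum at m = 0: t = λ / (4 n) = 379 / (4 × 2.535) = 37.4 nm.

0.0374 μm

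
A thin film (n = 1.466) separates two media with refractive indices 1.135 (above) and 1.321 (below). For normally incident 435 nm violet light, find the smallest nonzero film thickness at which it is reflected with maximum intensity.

At the upper boundary (n = 1.135 to n = 1.466) the reflected ray undergoes a half-wave phase shift.
At the lower boundary (n = 1.466 to n = 1.321) the reflected ray undergoes no phase shift.
Exactly one π shift → a net half-wave offset.
With one net inversion, constructive interference in reflection requires 2 n t = (m + ½) λ.
Minimum at m = 0: t = λ / (4 n) = 435 / (4 × 1.466) = 74.2 nm.

74.2 nm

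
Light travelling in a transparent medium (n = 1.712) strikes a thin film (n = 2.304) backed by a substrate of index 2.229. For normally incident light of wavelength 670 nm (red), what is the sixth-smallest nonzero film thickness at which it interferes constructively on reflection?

800 nm

At the upper boundary (n = 1.712 to n = 2.304) the reflected ray undergoes a half-wave phase shift.
Ray reflecting at the bottom interface goes from n = 2.304 toward n = 2.229: no phase shift.
Net: one phase inversion between the two reflected rays.
With one net inversion, constructive interference in reflection requires 2 n t = (m + ½) λ.
The sixth-smallest nonzero thickness corresponds to m = 5: t = (m + ½) λ / (2 n) = 5.50 × 670 / (2 × 2.304) = 800 nm.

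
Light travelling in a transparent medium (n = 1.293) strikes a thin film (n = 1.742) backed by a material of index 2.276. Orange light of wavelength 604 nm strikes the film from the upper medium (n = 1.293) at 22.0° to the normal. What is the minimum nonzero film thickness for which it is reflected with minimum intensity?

90.2 nm

Ray reflecting at the top interface goes from n = 1.293 toward n = 1.742: a half-wave phase shift.
At the lower boundary (n = 1.742 to n = 2.276) the reflected ray undergoes a half-wave phase shift.
Net: no relative phase inversion (both shifts match).
With no net inversion, destructive interference in reflection requires 2 n t cos θ_r = (m + ½) λ.
Snell's law: 1.293 sin 22.0° = 1.742 sin θ_r → sin θ_r = 0.278, cos θ_r = 0.961.
Minimum at m = 0: t = λ / (4 n cos θ_r) = 604 / (4 × 1.742 × 0.961) = 90.2 nm.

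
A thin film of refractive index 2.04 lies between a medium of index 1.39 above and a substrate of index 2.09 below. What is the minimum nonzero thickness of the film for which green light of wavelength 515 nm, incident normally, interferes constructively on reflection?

At the upper boundary (n = 1.39 to n = 2.04) the reflected ray undergoes a half-wave phase shift.
At the lower boundary (n = 2.04 to n = 2.09) the reflected ray undergoes a half-wave phase shift.
The two reflections carry the same phase change, so no net offset.
So the condition for constructive reflection is 2 n t = m λ.
Minimum nonzero at m = 1: t = λ / (2 n) = 515 / (2 × 2.04) = 126 nm.

126 nm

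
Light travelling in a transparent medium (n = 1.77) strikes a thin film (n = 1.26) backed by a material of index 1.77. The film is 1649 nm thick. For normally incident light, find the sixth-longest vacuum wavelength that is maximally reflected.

756 nm

At the upper boundary (n = 1.77 to n = 1.26) the reflected ray undergoes no phase shift.
Ray reflecting at the bottom interface goes from n = 1.26 toward n = 1.77: a half-wave phase shift.
Net: one phase inversion between the two reflected rays.
For bright reflection here: 2 n t = (m + ½) λ.
λ = 2 n t / (m + ½). The sixth-longest wavelength is m = 5: λ = 2 × 1.26 × 1649 / 5.50 = 756 nm.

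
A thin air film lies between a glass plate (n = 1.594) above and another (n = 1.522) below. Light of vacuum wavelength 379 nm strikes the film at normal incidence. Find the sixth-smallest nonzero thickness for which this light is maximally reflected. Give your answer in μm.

At the upper boundary (n = 1.594 to n = 1.0) the reflected ray undergoes no phase shift.
Ray reflecting at the bottom interface goes from n = 1.0 toward n = 1.522: a half-wave phase shift.
Net: one phase inversion between the two reflected rays.
So the condition for constructive reflection is 2 n t = (m + ½) λ.
The sixth-smallest nonzero thickness corresponds to m = 5: t = (m + ½) λ / (2 n) = 5.50 × 379 / (2 × 1.0) = 1042 nm.

1.04 μm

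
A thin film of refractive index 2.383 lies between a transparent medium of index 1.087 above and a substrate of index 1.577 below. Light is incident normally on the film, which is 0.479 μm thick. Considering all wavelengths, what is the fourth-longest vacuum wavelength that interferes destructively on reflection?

571 nm

Ray reflecting at the top interface goes from n = 1.087 toward n = 2.383: a half-wave phase shift.
Bottom surface (2.383 → 1.577): reflection off a lower-index medium gives no phase shift.
Exactly one π shift → a net half-wave offset.
For minimum reflection here: 2 n t = m λ.
λ = 2 n t / m. The fourth-longest wavelength is m = 4: λ = 2 × 2.383 × 479 / 4.00 = 571 nm.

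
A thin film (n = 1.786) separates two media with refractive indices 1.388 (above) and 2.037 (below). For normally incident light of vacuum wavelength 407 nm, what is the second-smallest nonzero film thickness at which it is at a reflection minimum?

Top surface (1.388 → 1.786): reflection off a higher-index medium gives a half-wave phase shift.
At the lower boundary (n = 1.786 to n = 2.037) the reflected ray undergoes a half-wave phase shift.
Net: no relative phase inversion (both shifts match).
With no net inversion, destructive interference in reflection requires 2 n t = (m + ½) λ.
The second-smallest nonzero thickness corresponds to m = 1: t = (m + ½) λ / (2 n) = 1.50 × 407 / (2 × 1.786) = 171 nm.

171 nm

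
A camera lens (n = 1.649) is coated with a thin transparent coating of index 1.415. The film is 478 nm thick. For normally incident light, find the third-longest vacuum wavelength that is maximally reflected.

Top surface (1.0 → 1.415): reflection off a higher-index medium gives a half-wave phase shift.
Bottom surface (1.415 → 1.649): reflection off a higher-index medium gives a half-wave phase shift.
The two reflections carry the same phase change, so no net offset.
So the condition for constructive reflection is 2 n t = m λ.
λ = 2 n t / m. The third-longest wavelength is m = 3: λ = 2 × 1.415 × 478 / 3.00 = 451 nm.

451 nm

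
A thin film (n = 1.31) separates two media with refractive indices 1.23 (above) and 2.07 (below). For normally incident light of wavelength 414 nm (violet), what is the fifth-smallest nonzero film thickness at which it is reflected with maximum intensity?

Ray reflecting at the top interface goes from n = 1.23 toward n = 1.31: a half-wave phase shift.
Ray reflecting at the bottom interface goes from n = 1.31 toward n = 2.07: a half-wave phase shift.
Net: no relative phase inversion (both shifts match).
With no net inversion, constructive interference in reflection requires 2 n t = m λ.
The fifth-smallest nonzero thickness corresponds to m = 5: t = m λ / (2 n) = 5.00 × 414 / (2 × 1.31) = 790 nm.

790 nm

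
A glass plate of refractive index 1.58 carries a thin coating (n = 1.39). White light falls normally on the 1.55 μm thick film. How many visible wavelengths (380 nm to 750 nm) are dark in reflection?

5

Ray reflecting at the top interface goes from n = 1.0 toward n = 1.39: a half-wave phase shift.
Bottom surface (1.39 → 1.58): reflection off a higher-index medium gives a half-wave phase shift.
The two reflections carry the same phase change, so no net offset.
So the condition for destructive reflection is 2 n t = (m + ½) λ.
λ = 2 n t / (m + ½) = 4309 / (m + ½) nm.
m=5: 783 nm (IR); m=6: 663 nm (visible); m=7: 575 nm (visible); m=8: 507 nm (visible); m=9: 454 nm (visible); m=10: 410 nm (visible); m=11: 375 nm (UV).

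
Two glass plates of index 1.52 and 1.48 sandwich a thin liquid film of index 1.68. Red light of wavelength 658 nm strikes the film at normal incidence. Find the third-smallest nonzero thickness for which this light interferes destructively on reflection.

588 nm

Top surface (1.52 → 1.68): reflection off a higher-index medium gives a half-wave phase shift.
Bottom surface (1.68 → 1.48): reflection off a lower-index medium gives no phase shift.
Net: one phase inversion between the two reflected rays.
So the condition for destructive reflection is 2 n t = m λ.
The third-smallest nonzero thickness corresponds to m = 3: t = m λ / (2 n) = 3.00 × 658 / (2 × 1.68) = 588 nm.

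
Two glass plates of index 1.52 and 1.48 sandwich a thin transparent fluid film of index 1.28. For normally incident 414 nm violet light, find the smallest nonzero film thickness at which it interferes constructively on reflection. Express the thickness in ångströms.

Ray reflecting at the top interface goes from n = 1.52 toward n = 1.28: no phase shift.
At the lower boundary (n = 1.28 to n = 1.48) the reflected ray undergoes a half-wave phase shift.
Exactly one π shift → a net half-wave offset.
For maximum reflection here: 2 n t = (m + ½) λ.
Minimum at m = 0: t = λ / (4 n) = 414 / (4 × 1.28) = 80.9 nm.

809 Å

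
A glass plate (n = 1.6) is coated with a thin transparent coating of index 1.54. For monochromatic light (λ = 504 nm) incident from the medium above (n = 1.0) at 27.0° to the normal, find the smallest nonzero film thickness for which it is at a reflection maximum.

171 nm

Top surface (1.0 → 1.54): reflection off a higher-index medium gives a half-wave phase shift.
Bottom surface (1.54 → 1.6): reflection off a higher-index medium gives a half-wave phase shift.
The two reflections carry the same phase change, so no net offset.
With no net inversion, constructive interference in reflection requires 2 n t cos θ_r = m λ.
Snell's law: 1.0 sin 27.0° = 1.54 sin θ_r → sin θ_r = 0.295, cos θ_r = 0.956.
Minimum nonzero at m = 1: t = λ / (2 n cos θ_r) = 504 / (2 × 1.54 × 0.956) = 171 nm.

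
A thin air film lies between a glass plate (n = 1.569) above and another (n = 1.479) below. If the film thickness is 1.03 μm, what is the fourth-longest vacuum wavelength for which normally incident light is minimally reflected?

515 nm

At the upper boundary (n = 1.569 to n = 1.0) the reflected ray undergoes no phase shift.
Bottom surface (1.0 → 1.479): reflection off a higher-index medium gives a half-wave phase shift.
Exactly one π shift → a net half-wave offset.
For weak reflection here: 2 n t = m λ.
λ = 2 n t / m. The fourth-longest wavelength is m = 4: λ = 2 × 1.0 × 1030 / 4.00 = 515 nm.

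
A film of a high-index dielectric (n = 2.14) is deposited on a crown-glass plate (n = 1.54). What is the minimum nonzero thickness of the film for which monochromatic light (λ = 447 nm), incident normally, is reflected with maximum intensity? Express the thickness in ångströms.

522 Å

At the upper boundary (n = 1.0 to n = 2.14) the reflected ray undergoes a half-wave phase shift.
Ray reflecting at the bottom interface goes from n = 2.14 toward n = 1.54: no phase shift.
The two reflections differ by half a wavelength.
For bright reflection here: 2 n t = (m + ½) λ.
Minimum at m = 0: t = λ / (4 n) = 447 / (4 × 2.14) = 52.2 nm.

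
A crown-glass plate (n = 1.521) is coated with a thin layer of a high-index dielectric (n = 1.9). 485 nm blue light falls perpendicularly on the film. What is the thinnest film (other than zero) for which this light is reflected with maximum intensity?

Top surface (1.0 → 1.9): reflection off a higher-index medium gives a half-wave phase shift.
At the lower boundary (n = 1.9 to n = 1.521) the reflected ray undergoes no phase shift.
Net: one phase inversion between the two reflected rays.
With one net inversion, constructive interference in reflection requires 2 n t = (m + ½) λ.
Minimum at m = 0: t = λ / (4 n) = 485 / (4 × 1.9) = 63.8 nm.

63.8 nm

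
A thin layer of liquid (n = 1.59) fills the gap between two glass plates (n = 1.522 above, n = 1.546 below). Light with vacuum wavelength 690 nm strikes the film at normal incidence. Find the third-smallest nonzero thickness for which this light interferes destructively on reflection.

651 nm

Top surface (1.522 → 1.59): reflection off a higher-index medium gives a half-wave phase shift.
Bottom surface (1.59 → 1.546): reflection off a lower-index medium gives no phase shift.
The two reflections differ by half a wavelength.
So the condition for destructive reflection is 2 n t = m λ.
The third-smallest nonzero thickness corresponds to m = 3: t = m λ / (2 n) = 3.00 × 690 / (2 × 1.59) = 651 nm.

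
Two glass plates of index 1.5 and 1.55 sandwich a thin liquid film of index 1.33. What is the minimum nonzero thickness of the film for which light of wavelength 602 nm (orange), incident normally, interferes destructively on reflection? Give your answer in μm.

At the upper boundary (n = 1.5 to n = 1.33) the reflected ray undergoes no phase shift.
Ray reflecting at the bottom interface goes from n = 1.33 toward n = 1.55: a half-wave phase shift.
Exactly one π shift → a net half-wave offset.
For minimum reflection here: 2 n t = m λ.
Minimum nonzero at m = 1: t = λ / (2 n) = 602 / (2 × 1.33) = 226 nm.

0.226 μm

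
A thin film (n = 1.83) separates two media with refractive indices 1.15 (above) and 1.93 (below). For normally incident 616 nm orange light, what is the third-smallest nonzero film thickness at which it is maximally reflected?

505 nm

Ray reflecting at the top interface goes from n = 1.15 toward n = 1.83: a half-wave phase shift.
Ray reflecting at the bottom interface goes from n = 1.83 toward n = 1.93: a half-wave phase shift.
Zero or two π shifts → no net half-wave offset.
For bright reflection here: 2 n t = m λ.
The third-smallest nonzero thickness corresponds to m = 3: t = m λ / (2 n) = 3.00 × 616 / (2 × 1.83) = 505 nm.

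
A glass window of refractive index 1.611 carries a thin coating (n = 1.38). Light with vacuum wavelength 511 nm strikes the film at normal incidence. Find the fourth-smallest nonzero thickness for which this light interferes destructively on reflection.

Ray reflecting at the top interface goes from n = 1.0 toward n = 1.38: a half-wave phase shift.
Bottom surface (1.38 → 1.611): reflection off a higher-index medium gives a half-wave phase shift.
Net: no relative phase inversion (both shifts match).
So the condition for destructive reflection is 2 n t = (m + ½) λ.
The fourth-smallest nonzero thickness corresponds to m = 3: t = (m + ½) λ / (2 n) = 3.50 × 511 / (2 × 1.38) = 648 nm.

648 nm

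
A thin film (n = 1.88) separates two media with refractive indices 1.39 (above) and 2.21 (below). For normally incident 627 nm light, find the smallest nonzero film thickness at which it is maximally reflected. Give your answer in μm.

At the upper boundary (n = 1.39 to n = 1.88) the reflected ray undergoes a half-wave phase shift.
Bottom surface (1.88 → 2.21): reflection off a higher-index medium gives a half-wave phase shift.
The two reflections carry the same phase change, so no net offset.
So the condition for constructive reflection is 2 n t = m λ.
Minimum nonzero at m = 1: t = λ / (2 n) = 627 / (2 × 1.88) = 167 nm.

0.167 μm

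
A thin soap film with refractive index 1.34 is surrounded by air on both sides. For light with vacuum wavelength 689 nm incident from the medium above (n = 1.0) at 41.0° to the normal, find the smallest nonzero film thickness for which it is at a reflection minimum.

At the upper boundary (n = 1.0 to n = 1.34) the reflected ray undergoes a half-wave phase shift.
At the lower boundary (n = 1.34 to n = 1.0) the reflected ray undergoes no phase shift.
The two reflections differ by half a wavelength.
With one net inversion, destructive interference in reflection requires 2 n t cos θ_r = m λ.
Snell's law: 1.0 sin 41.0° = 1.34 sin θ_r → sin θ_r = 0.490, cos θ_r = 0.872.
Minimum nonzero at m = 1: t = λ / (2 n cos θ_r) = 689 / (2 × 1.34 × 0.872) = 295 nm.

295 nm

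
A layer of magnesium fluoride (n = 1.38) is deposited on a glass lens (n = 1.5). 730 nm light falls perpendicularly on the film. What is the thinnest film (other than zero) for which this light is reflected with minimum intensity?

At the upper boundary (n = 1.0 to n = 1.38) the reflected ray undergoes a half-wave phase shift.
Bottom surface (1.38 → 1.5): reflection off a higher-index medium gives a half-wave phase shift.
The two reflections carry the same phase change, so no net offset.
So the condition for destructive reflection is 2 n t = (m + ½) λ.
Minimum at m = 0: t = λ / (4 n) = 730 / (4 × 1.38) = 132 nm.

132 nm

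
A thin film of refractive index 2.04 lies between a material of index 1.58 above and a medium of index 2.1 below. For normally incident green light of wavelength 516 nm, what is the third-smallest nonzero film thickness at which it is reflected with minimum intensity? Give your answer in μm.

Top surface (1.58 → 2.04): reflection off a higher-index medium gives a half-wave phase shift.
At the lower boundary (n = 2.04 to n = 2.1) the reflected ray undergoes a half-wave phase shift.
Zero or two π shifts → no net half-wave offset.
So the condition for destructive reflection is 2 n t = (m + ½) λ.
The third-smallest nonzero thickness corresponds to m = 2: t = (m + ½) λ / (2 n) = 2.50 × 516 / (2 × 2.04) = 316 nm.

0.316 μm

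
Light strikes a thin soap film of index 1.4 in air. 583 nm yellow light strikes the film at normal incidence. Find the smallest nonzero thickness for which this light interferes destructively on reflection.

208 nm

Ray reflecting at the top interface goes from n = 1.0 toward n = 1.4: a half-wave phase shift.
Ray reflecting at the bottom interface goes from n = 1.4 toward n = 1.0: no phase shift.
The two reflections differ by half a wavelength.
So the condition for destructive reflection is 2 n t = m λ.
The smallest nonzero thickness corresponds to m = 1: t = m λ / (2 n) = 1.00 × 583 / (2 × 1.4) = 208 nm.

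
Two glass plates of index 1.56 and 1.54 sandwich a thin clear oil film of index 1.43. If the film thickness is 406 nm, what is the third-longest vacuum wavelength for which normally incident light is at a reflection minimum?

Ray reflecting at the top interface goes from n = 1.56 toward n = 1.43: no phase shift.
At the lower boundary (n = 1.43 to n = 1.54) the reflected ray undergoes a half-wave phase shift.
The two reflections differ by half a wavelength.
With one net inversion, destructive interference in reflection requires 2 n t = m λ.
λ = 2 n t / m. The third-longest wavelength is m = 3: λ = 2 × 1.43 × 406 / 3.00 = 387 nm.

387 nm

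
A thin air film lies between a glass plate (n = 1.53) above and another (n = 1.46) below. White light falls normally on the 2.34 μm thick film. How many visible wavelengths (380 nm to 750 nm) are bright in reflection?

6

At the upper boundary (n = 1.53 to n = 1.0) the reflected ray undergoes no phase shift.
At the lower boundary (n = 1.0 to n = 1.46) the reflected ray undergoes a half-wave phase shift.
Exactly one π shift → a net half-wave offset.
For bright reflection here: 2 n t = (m + ½) λ.
λ = 2 n t / (m + ½) = 4680 / (m + ½) nm.
m=5: 851 nm (IR); m=6: 720 nm (visible); m=7: 624 nm (visible); m=8: 551 nm (visible); m=9: 493 nm (visible); m=10: 446 nm (visible); m=11: 407 nm (visible); m=12: 374 nm (UV).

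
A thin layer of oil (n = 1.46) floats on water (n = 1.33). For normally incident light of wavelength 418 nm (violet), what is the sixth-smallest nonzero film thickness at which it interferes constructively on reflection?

At the upper boundary (n = 1.0 to n = 1.46) the reflected ray undergoes a half-wave phase shift.
Ray reflecting at the bottom interface goes from n = 1.46 toward n = 1.33: no phase shift.
Net: one phase inversion between the two reflected rays.
So the condition for constructive reflection is 2 n t = (m + ½) λ.
The sixth-smallest nonzero thickness corresponds to m = 5: t = (m + ½) λ / (2 n) = 5.50 × 418 / (2 × 1.46) = 787 nm.

787 nm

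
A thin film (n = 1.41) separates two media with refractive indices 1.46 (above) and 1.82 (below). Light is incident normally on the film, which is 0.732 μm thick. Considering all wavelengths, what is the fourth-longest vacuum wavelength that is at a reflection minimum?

516 nm

Top surface (1.46 → 1.41): reflection off a lower-index medium gives no phase shift.
Ray reflecting at the bottom interface goes from n = 1.41 toward n = 1.82: a half-wave phase shift.
Exactly one π shift → a net half-wave offset.
For minimum reflection here: 2 n t = m λ.
λ = 2 n t / m. The fourth-longest wavelength is m = 4: λ = 2 × 1.41 × 732 / 4.00 = 516 nm.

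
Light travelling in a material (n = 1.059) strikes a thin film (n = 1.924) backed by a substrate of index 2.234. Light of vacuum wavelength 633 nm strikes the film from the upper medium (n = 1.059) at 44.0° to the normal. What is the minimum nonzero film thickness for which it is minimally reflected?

At the upper boundary (n = 1.059 to n = 1.924) the reflected ray undergoes a half-wave phase shift.
Bottom surface (1.924 → 2.234): reflection off a higher-index medium gives a half-wave phase shift.
The two reflections carry the same phase change, so no net offset.
For minimum reflection here: 2 n t cos θ_r = (m + ½) λ.
Snell's law: 1.059 sin 44.0° = 1.924 sin θ_r → sin θ_r = 0.382, cos θ_r = 0.924.
Minimum at m = 0: t = λ / (4 n cos θ_r) = 633 / (4 × 1.924 × 0.924) = 89.0 nm.

89.0 nm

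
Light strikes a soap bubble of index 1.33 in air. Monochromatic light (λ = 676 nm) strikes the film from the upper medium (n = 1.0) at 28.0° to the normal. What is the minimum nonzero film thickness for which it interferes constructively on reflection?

136 nm

At the upper boundary (n = 1.0 to n = 1.33) the reflected ray undergoes a half-wave phase shift.
Ray reflecting at the bottom interface goes from n = 1.33 toward n = 1.0: no phase shift.
Net: one phase inversion between the two reflected rays.
For strong reflection here: 2 n t cos θ_r = (m + ½) λ.
Snell's law: 1.0 sin 28.0° = 1.33 sin θ_r → sin θ_r = 0.353, cos θ_r = 0.936.
Minimum at m = 0: t = λ / (4 n cos θ_r) = 676 / (4 × 1.33 × 0.936) = 136 nm.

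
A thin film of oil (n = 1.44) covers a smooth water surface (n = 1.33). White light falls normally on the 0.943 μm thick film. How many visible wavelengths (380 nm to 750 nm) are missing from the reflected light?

Top surface (1.0 → 1.44): reflection off a higher-index medium gives a half-wave phase shift.
Bottom surface (1.44 → 1.33): reflection off a lower-index medium gives no phase shift.
Net: one phase inversion between the two reflected rays.
With one net inversion, destructive interference in reflection requires 2 n t = m λ.
λ = 2 n t / m = 2716 / m nm.
m=3: 905 nm (IR); m=4: 679 nm (visible); m=5: 543 nm (visible); m=6: 453 nm (visible); m=7: 388 nm (visible); m=8: 339 nm (UV).

4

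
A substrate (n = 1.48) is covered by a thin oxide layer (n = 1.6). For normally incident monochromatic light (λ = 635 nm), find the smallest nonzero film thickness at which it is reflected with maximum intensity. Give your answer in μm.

0.0992 μm

Ray reflecting at the top interface goes from n = 1.0 toward n = 1.6: a half-wave phase shift.
Bottom surface (1.6 → 1.48): reflection off a lower-index medium gives no phase shift.
Exactly one π shift → a net half-wave offset.
So the condition for constructive reflection is 2 n t = (m + ½) λ.
Minimum at m = 0: t = λ / (4 n) = 635 / (4 × 1.6) = 99.2 nm.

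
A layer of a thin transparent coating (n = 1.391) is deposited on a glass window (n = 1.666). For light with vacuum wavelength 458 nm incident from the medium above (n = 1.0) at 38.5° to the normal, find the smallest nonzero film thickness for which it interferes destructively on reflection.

92.0 nm

Top surface (1.0 → 1.391): reflection off a higher-index medium gives a half-wave phase shift.
Bottom surface (1.391 → 1.666): reflection off a higher-index medium gives a half-wave phase shift.
Zero or two π shifts → no net half-wave offset.
For weak reflection here: 2 n t cos θ_r = (m + ½) λ.
Snell's law: 1.0 sin 38.5° = 1.391 sin θ_r → sin θ_r = 0.448, cos θ_r = 0.894.
Minimum at m = 0: t = λ / (4 n cos θ_r) = 458 / (4 × 1.391 × 0.894) = 92.0 nm.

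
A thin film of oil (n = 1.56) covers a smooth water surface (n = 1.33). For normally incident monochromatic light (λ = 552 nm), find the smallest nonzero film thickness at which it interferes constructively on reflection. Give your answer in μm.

0.0885 μm

Ray reflecting at the top interface goes from n = 1.0 toward n = 1.56: a half-wave phase shift.
Bottom surface (1.56 → 1.33): reflection off a lower-index medium gives no phase shift.
The two reflections differ by half a wavelength.
For strong reflection here: 2 n t = (m + ½) λ.
Minimum at m = 0: t = λ / (4 n) = 552 / (4 × 1.56) = 88.5 nm.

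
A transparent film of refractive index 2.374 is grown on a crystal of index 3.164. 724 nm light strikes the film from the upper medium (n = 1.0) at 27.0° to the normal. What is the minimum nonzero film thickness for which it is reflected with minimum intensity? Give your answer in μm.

0.0777 μm

Ray reflecting at the top interface goes from n = 1.0 toward n = 2.374: a half-wave phase shift.
Ray reflecting at the bottom interface goes from n = 2.374 toward n = 3.164: a half-wave phase shift.
Net: no relative phase inversion (both shifts match).
With no net inversion, destructive interference in reflection requires 2 n t cos θ_r = (m + ½) λ.
Snell's law: 1.0 sin 27.0° = 2.374 sin θ_r → sin θ_r = 0.191, cos θ_r = 0.982.
Minimum at m = 0: t = λ / (4 n cos θ_r) = 724 / (4 × 2.374 × 0.982) = 77.7 nm.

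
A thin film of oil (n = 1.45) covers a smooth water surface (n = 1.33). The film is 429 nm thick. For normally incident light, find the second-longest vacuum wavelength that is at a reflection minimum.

622 nm

Top surface (1.0 → 1.45): reflection off a higher-index medium gives a half-wave phase shift.
Ray reflecting at the bottom interface goes from n = 1.45 toward n = 1.33: no phase shift.
Exactly one π shift → a net half-wave offset.
For minimum reflection here: 2 n t = m λ.
λ = 2 n t / m. The second-longest wavelength is m = 2: λ = 2 × 1.45 × 429 / 2.00 = 622 nm.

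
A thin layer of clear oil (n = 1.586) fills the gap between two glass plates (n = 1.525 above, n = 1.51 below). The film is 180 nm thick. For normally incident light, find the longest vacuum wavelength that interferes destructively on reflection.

571 nm

Ray reflecting at the top interface goes from n = 1.525 toward n = 1.586: a half-wave phase shift.
Bottom surface (1.586 → 1.51): reflection off a lower-index medium gives no phase shift.
The two reflections differ by half a wavelength.
With one net inversion, destructive interference in reflection requires 2 n t = m λ.
λ = 2 n t / m. The longest wavelength is m = 1: λ = 2 × 1.586 × 180 / 1.00 = 571 nm.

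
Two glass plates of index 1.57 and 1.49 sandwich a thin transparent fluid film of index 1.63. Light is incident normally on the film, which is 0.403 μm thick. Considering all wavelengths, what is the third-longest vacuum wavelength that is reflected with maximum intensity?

526 nm

Ray reflecting at the top interface goes from n = 1.57 toward n = 1.63: a half-wave phase shift.
At the lower boundary (n = 1.63 to n = 1.49) the reflected ray undergoes no phase shift.
Exactly one π shift → a net half-wave offset.
So the condition for constructive reflection is 2 n t = (m + ½) λ.
λ = 2 n t / (m + ½). The third-longest wavelength is m = 2: λ = 2 × 1.63 × 403 / 2.50 = 526 nm.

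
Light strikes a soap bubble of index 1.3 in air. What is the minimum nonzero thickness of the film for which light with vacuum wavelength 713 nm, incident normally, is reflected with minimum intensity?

274 nm

At the upper boundary (n = 1.0 to n = 1.3) the reflected ray undergoes a half-wave phase shift.
At the lower boundary (n = 1.3 to n = 1.0) the reflected ray undergoes no phase shift.
Net: one phase inversion between the two reflected rays.
For dark reflection here: 2 n t = m λ.
Minimum nonzero at m = 1: t = λ / (2 n) = 713 / (2 × 1.3) = 274 nm.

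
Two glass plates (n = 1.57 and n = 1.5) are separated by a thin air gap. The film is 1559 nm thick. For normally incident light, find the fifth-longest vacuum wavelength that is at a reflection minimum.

Top surface (1.57 → 1.0): reflection off a lower-index medium gives no phase shift.
At the lower boundary (n = 1.0 to n = 1.5) the reflected ray undergoes a half-wave phase shift.
Net: one phase inversion between the two reflected rays.
For dark reflection here: 2 n t = m λ.
λ = 2 n t / m. The fifth-longest wavelength is m = 5: λ = 2 × 1.0 × 1559 / 5.00 = 624 nm.

624 nm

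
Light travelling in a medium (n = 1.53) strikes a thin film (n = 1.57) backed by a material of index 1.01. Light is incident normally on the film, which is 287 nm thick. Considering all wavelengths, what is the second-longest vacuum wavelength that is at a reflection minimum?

451 nm

Top surface (1.53 → 1.57): reflection off a higher-index medium gives a half-wave phase shift.
At the lower boundary (n = 1.57 to n = 1.01) the reflected ray undergoes no phase shift.
Exactly one π shift → a net half-wave offset.
With one net inversion, destructive interference in reflection requires 2 n t = m λ.
λ = 2 n t / m. The second-longest wavelength is m = 2: λ = 2 × 1.57 × 287 / 2.00 = 451 nm.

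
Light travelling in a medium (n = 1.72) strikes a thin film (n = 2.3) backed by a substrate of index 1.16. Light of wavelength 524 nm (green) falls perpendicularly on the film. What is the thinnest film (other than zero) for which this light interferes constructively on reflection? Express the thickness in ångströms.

570 Å

At the upper boundary (n = 1.72 to n = 2.3) the reflected ray undergoes a half-wave phase shift.
Bottom surface (2.3 → 1.16): reflection off a lower-index medium gives no phase shift.
The two reflections differ by half a wavelength.
With one net inversion, constructive interference in reflection requires 2 n t = (m + ½) λ.
Minimum at m = 0: t = λ / (4 n) = 524 / (4 × 2.3) = 57.0 nm.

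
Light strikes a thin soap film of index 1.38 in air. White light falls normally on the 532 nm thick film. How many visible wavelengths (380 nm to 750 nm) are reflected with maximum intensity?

2

At the upper boundary (n = 1.0 to n = 1.38) the reflected ray undergoes a half-wave phase shift.
Ray reflecting at the bottom interface goes from n = 1.38 toward n = 1.0: no phase shift.
The two reflections differ by half a wavelength.
So the condition for constructive reflection is 2 n t = (m + ½) λ.
λ = 2 n t / (m + ½) = 1468 / (m + ½) nm.
m=1: 979 nm (IR); m=2: 587 nm (visible); m=3: 420 nm (visible); m=4: 326 nm (UV).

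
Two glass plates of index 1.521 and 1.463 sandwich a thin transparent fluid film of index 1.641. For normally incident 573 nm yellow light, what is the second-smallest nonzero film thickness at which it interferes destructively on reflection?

Ray reflecting at the top interface goes from n = 1.521 toward n = 1.641: a half-wave phase shift.
Ray reflecting at the bottom interface goes from n = 1.641 toward n = 1.463: no phase shift.
Net: one phase inversion between the two reflected rays.
With one net inversion, destructive interference in reflection requires 2 n t = m λ.
The second-smallest nonzero thickness corresponds to m = 2: t = m λ / (2 n) = 2.00 × 573 / (2 × 1.641) = 349 nm.

349 nm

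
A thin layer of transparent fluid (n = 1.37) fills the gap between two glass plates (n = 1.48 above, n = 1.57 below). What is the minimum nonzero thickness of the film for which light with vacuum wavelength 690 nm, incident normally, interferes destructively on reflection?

252 nm

At the upper boundary (n = 1.48 to n = 1.37) the reflected ray undergoes no phase shift.
At the lower boundary (n = 1.37 to n = 1.57) the reflected ray undergoes a half-wave phase shift.
Exactly one π shift → a net half-wave offset.
For dark reflection here: 2 n t = m λ.
Minimum nonzero at m = 1: t = λ / (2 n) = 690 / (2 × 1.37) = 252 nm.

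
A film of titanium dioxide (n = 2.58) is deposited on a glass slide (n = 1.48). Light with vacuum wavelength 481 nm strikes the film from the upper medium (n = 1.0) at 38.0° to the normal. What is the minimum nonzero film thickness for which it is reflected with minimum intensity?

96.0 nm

At the upper boundary (n = 1.0 to n = 2.58) the reflected ray undergoes a half-wave phase shift.
At the lower boundary (n = 2.58 to n = 1.48) the reflected ray undergoes no phase shift.
Net: one phase inversion between the two reflected rays.
For weak reflection here: 2 n t cos θ_r = m λ.
Snell's law: 1.0 sin 38.0° = 2.58 sin θ_r → sin θ_r = 0.239, cos θ_r = 0.971.
Minimum nonzero at m = 1: t = λ / (2 n cos θ_r) = 481 / (2 × 2.58 × 0.971) = 96.0 nm.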